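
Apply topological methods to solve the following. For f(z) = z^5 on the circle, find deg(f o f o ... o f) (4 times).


deg(f) = 5. Degree is multiplicative: deg(f^4) = (deg f)^4.
deg(f^4) = (5)^4 = 625

625


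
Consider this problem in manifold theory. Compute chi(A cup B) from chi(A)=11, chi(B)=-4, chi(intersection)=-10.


chi(A cup B) = chi(A) + chi(B) - chi(A cap B)
= 11 + (-4) - (-10)
= 17

17


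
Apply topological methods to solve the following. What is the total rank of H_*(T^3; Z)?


b_k(T^3) = C(3,k), so the sum over k is sum_k C(3,k) = 2^3.
Total = 2^3 = 8

8


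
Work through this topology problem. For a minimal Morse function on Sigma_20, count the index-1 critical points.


A perfect Morse function has m_k = b_k.
For Sigma_20: b_0=1, b_1=2g=40, b_2=1.
Saddles m_1 = 2g = 40

40


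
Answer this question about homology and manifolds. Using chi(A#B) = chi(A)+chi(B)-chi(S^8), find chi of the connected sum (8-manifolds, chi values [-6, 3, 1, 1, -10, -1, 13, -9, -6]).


For n-manifolds: chi(A#B) = chi(A) + chi(B) - chi(S^8).
chi(S^8) = 1 + (-1)^8 = 2.
chi(#) = (sum chi_i) - (9-1)*chi(S^8) = -14 - 8*2 = -30

-30


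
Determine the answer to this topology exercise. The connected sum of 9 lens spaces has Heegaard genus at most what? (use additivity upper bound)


Heegaard genus satisfies g(A#B) <= g(A) + g(B).
Each lens space has g = 1.
Upper bound: 9 * 1 = 9

9


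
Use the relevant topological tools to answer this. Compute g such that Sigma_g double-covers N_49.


chi(N_49) = 2 - 49 = -47.
Double cover: chi(Sigma_g) = 2 * chi(N_49) = 2*(-47) = -94.
2 - 2g = -94, so g = (2 - (-94))/2 = 96/2 = 48

48


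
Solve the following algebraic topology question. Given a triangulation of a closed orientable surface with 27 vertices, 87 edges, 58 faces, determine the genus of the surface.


chi = V - E + F = 27 - 87 + 58 = -2
For orientable closed surface: chi = 2 - 2g, so g = (2 - chi)/2.
g = (2 - (-2)) / 2 = 4 / 2 = 2

2


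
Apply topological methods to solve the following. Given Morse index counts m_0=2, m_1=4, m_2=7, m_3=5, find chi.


Morse theory: chi(M) = sum_k (-1)^k m_k where m_k = #(index-k critical points).
= (2) + (-4) + (7) + (-5) = 0

0


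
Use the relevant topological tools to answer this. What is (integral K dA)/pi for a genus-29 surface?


Gauss-Bonnet: integral K dA = 2*pi*chi(M).
chi(Sigma_29) = 2 - 2*29 = -56.
(integral K dA)/pi = 2*chi = 2*(-56) = -112

-112


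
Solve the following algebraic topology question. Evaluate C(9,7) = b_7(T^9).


By the Kunneth formula, b_k(T^n) = C(n,k).
b_7(T^9) = C(9,7).
C(9,7) = 9!/(7!*2!) = 36

36


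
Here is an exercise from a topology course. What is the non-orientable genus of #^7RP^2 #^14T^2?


Since a >= 1, the sum is non-orientable; each T^2 can be replaced by RP^2 # RP^2 (since T^2#RP^2 = 3RP^2).
Total crosscaps k = 7 + 2*14 = 35.
Check via chi: chi = 7*1 + 14*0 - (7+14-1)*2 = -33 = 2 - k = -33. Consistent.

35


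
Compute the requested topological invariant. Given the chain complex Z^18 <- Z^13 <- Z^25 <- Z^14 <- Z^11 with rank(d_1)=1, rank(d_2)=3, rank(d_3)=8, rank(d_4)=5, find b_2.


rank H_k = rank(ker d_k) - rank(im d_{k+1}).
rank(ker d_2) = rank(C_2) - rank(d_2) = 25 - 3 = 22.
rank(im d_{2+1}) = 8.
rank H_2 = 22 - 8 = 14

14


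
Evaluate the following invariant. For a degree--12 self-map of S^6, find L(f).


On S^6: L(f) = tr(f_0*) + (-1)^6 tr(f_6*) = 1 + (-1)^6 * deg(f).
L(f) = 1 + (-1)^6 * -12 = 1 + -12 = -11

-11


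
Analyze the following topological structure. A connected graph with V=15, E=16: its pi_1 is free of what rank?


For a connected graph: rank(pi_1) = b_1 = E - V + 1 = 1 - chi.
chi = V - E = 15 - 16 = -1.
rank = 1 - (-1) = 16 - 15 + 1 = 2

2


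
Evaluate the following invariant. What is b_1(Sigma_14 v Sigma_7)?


For a wedge: H_1(A v B) = H_1(A) + H_1(B).
b_1(Sigma_14) = 28, b_1(Sigma_7) = 14.
b_1 = 28 + 14 = 42

42


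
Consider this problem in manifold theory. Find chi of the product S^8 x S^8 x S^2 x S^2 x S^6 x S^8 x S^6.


chi is multiplicative: chi(X x Y) = chi(X) chi(Y).
Each even-dim sphere has chi = 2. There are 7 factors.
chi = 2^7 = 128

128


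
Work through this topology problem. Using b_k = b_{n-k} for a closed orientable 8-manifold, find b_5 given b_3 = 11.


Poincare duality for closed orientable n-manifolds: b_k = b_{n-k}.
Here n = 8, so b_5 = b_3 = 11

11


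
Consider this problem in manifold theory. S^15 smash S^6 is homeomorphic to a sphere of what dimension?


S^m ^ S^n = S^{m+n}.
k = 15 + 6 = 21

21


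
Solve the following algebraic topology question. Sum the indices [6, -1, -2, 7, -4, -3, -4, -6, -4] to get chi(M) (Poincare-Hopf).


Poincare-Hopf: chi(M) = sum of indices of zeros.
chi = (6) + (-1) + (-2) + (7) + (-4) + (-3) + (-4) + (-6) + (-4) = -11

-11


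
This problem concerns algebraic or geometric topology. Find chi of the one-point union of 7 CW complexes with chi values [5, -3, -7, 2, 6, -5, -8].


chi(A v B) = chi(A) + chi(B) - 1 (one point identified).
For 7 spaces: chi = (sum chi_i) - (7 - 1).
sum = -10; chi = -10 - 6 = -16

-16


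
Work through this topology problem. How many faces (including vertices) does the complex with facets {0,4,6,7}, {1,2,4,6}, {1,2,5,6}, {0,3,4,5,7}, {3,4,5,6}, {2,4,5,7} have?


Each maximal simplex on m vertices has 2^m - 1 nonempty faces.
Take the union (dedupe shared faces).
Total distinct faces = 68

68


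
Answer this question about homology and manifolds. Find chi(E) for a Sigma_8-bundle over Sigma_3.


For a fiber bundle F -> E -> B (with CW structure): chi(E) = chi(B) * chi(F).
chi(Sigma_3) = -4, chi(Sigma_8) = -14.
chi(E) = (-4) * (-14) = 56

56


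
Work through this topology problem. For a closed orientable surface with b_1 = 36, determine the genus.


For a closed orientable surface: b_1 = 2g.
36 = 2g
g = 36 / 2 = 18

18


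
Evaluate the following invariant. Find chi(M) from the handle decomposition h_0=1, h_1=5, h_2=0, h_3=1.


Handles of index k contribute (-1)^k to chi (same as CW cells).
chi = (1) + (-5) + (0) + (-1) = -5

-5


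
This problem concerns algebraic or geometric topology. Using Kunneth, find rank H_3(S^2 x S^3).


Each S^d has Poincare polynomial 1 + t^d.
The product S^2 x S^3 has Poincare polynomial prod(1+t^d_i).
Expanding: b_0=1, b_2=1, b_3=1, b_5=1.
b_3 = 1

1


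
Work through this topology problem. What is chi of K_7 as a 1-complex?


K_7: V = 7, E = C(7,2) = 21.
chi = V - E = 7 - 21 = -14

-14


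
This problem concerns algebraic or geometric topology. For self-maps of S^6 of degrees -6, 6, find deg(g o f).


Degree is multiplicative under composition: deg(g o f) = deg(g) * deg(f).
= 6 * -6 = -36

-36


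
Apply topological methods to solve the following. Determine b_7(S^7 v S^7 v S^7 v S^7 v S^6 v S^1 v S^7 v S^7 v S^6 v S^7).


For a wedge of spheres, H_k (k>0) is free on one generator per sphere of dimension k.
Spheres of dimension 7: count = 7.
b_7 = 7

7


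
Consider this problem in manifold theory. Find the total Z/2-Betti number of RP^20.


H^k(RP^20; Z/2) = Z/2 for each 0 <= k <= 20.
Total dimension = 20 + 1 = 21

21


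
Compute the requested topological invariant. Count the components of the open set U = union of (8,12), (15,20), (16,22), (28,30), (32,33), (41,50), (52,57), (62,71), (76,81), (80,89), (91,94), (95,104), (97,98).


Sort and merge overlapping open intervals.
Merged: (8,12), (15,22), (28,30), (32,33), (41,50), (52,57), (62,71), (76,89), (91,94), (95,104).
Number of components = 10

10


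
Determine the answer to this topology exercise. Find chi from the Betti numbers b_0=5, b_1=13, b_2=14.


chi = sum_k (-1)^k b_k.
= (5) + (-13) + (14)
= 6

6


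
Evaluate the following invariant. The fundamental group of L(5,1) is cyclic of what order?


pi_1(L(p,q)) = Z/pZ for any q coprime to p.
|pi_1(L(5,1))| = 5

5


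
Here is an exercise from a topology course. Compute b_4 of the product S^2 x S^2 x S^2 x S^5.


Each S^d has Poincare polynomial 1 + t^d.
The product S^2 x S^2 x S^2 x S^5 has Poincare polynomial prod(1+t^d_i).
Expanding: b_0=1, b_2=3, b_4=3, b_5=1, b_6=1, b_7=3, b_9=3, b_11=1.
b_4 = 3

3


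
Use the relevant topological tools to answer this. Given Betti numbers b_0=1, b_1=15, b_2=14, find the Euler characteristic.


chi = sum_k (-1)^k b_k.
= (1) + (-15) + (14)
= 0

0


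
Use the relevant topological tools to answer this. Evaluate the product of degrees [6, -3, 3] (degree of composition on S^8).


Degree is multiplicative: deg(composition) = product of degrees.
= (6) * (-3) * (3) = -54

-54


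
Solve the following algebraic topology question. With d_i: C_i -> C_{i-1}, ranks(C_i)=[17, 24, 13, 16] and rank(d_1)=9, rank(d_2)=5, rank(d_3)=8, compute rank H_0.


rank H_k = rank(ker d_k) - rank(im d_{k+1}).
rank(ker d_0) = rank(C_0) - rank(d_0) = 17 - 0 = 17.
rank(im d_{0+1}) = 9.
rank H_0 = 17 - 9 = 8

8


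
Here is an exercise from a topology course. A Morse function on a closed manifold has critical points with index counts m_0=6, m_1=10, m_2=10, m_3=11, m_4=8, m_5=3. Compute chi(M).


Morse theory: chi(M) = sum_k (-1)^k m_k where m_k = #(index-k critical points).
= (6) + (-10) + (10) + (-11) + (8) + (-3) = 0

0


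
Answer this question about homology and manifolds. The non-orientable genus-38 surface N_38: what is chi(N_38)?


For a non-orientable closed surface with k crosscaps: chi = 2 - k.
Here k = 38.
chi = 2 - 38 = -36

-36


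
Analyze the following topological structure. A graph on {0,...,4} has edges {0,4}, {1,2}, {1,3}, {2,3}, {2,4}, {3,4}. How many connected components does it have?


Run DFS/union-find over 5 vertices.
V = 5, E = 6.
Number of components = 1

1


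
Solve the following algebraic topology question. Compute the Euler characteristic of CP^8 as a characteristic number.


For any closed oriented manifold, <e(TM),[M]> = chi(M).
chi(CP^8) = 8+1 = 9

9


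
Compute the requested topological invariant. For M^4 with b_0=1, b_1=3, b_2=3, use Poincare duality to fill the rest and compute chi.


By Poincare duality b_k = b_{4-k}, so full Betti numbers: b_0=1, b_1=3, b_2=3, b_3=3, b_4=1.
chi = sum (-1)^k b_k = -1

-1


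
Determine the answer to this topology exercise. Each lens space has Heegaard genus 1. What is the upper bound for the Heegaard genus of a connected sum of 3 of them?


Heegaard genus satisfies g(A#B) <= g(A) + g(B).
Each lens space has g = 1.
Upper bound: 3 * 1 = 3

3


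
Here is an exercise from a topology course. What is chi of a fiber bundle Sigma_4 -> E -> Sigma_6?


For a fiber bundle F -> E -> B (with CW structure): chi(E) = chi(B) * chi(F).
chi(Sigma_6) = -10, chi(Sigma_4) = -6.
chi(E) = (-10) * (-6) = 60

60


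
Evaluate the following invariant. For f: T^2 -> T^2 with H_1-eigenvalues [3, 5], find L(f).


For a torus self-map: L(f) = det(I - A) where A acts on H_1.
L(f) = (1-3) * (1-5) = -2 * -4 = 8

8


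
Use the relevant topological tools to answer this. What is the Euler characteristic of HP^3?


HP^3 has one cell in each dimension 0, 4, ..., 4*3 (3+1 cells, all even-dim).
chi = 3 + 1 = 4

4


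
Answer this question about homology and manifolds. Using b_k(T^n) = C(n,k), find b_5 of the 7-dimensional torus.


By the Kunneth formula, b_k(T^n) = C(n,k).
b_5(T^7) = C(7,5).
C(7,5) = 7!/(5!*2!) = 21

21


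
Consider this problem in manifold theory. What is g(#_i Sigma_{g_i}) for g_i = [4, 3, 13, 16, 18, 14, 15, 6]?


Genus is additive under connected sum of orientable surfaces.
g = 4 + 3 + 13 + 16 + 18 + 14 + 15 + 6 = 89

89


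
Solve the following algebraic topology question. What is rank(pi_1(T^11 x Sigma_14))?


pi_1(A x B) = pi_1(A) x pi_1(B); rank of abelianization = b_1.
b_1(T^11) = 11, b_1(Sigma_14) = 2*14 = 28.
b_1(product) = 11 + 28 = 39

39


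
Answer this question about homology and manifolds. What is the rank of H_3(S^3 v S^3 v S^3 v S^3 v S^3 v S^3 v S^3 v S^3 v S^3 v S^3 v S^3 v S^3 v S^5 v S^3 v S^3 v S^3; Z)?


For a wedge of spheres, H_k (k>0) is free on one generator per sphere of dimension k.
Spheres of dimension 3: count = 15.
b_3 = 15

15


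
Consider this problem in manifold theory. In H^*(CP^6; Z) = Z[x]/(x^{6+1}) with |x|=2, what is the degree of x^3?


|x| = 2 in H^*(CP^n).
|x^3| = 3 * |x| = 3 * 2 = 6

6


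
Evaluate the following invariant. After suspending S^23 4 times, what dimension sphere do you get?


Each suspension raises dimension by 1: Sigma S^n = S^{n+1}.
Sigma^4 S^23 = S^{23+4} = S^27

27


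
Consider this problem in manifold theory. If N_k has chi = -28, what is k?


chi = 2 - k for closed non-orientable surfaces with k crosscaps.
-28 = 2 - k
k = 2 - (-28) = 30

30


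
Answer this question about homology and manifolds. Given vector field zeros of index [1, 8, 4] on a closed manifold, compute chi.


Poincare-Hopf: chi(M) = sum of indices of zeros.
chi = (1) + (8) + (4) = 13

13


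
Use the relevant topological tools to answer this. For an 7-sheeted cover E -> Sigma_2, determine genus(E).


For an n-sheeted cover: chi(E) = n * chi(B).
chi(Sigma_2) = 2 - 2*2 = -2.
chi(E) = 7 * (-2) = -14.
genus(E) = (2 - chi(E))/2 = (2 - (-14))/2 = 16/2 = 8

8


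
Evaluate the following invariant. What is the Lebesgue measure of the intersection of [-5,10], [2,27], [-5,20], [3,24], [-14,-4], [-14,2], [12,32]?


Intersection = [max(a_i), min(b_i)] = [12, -4].
Since 12 > -4, the intersection is empty.
Length = 0

0


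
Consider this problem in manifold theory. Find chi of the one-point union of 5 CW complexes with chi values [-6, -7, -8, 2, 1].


chi(A v B) = chi(A) + chi(B) - 1 (one point identified).
For 5 spaces: chi = (sum chi_i) - (5 - 1).
sum = -18; chi = -18 - 4 = -22

-22


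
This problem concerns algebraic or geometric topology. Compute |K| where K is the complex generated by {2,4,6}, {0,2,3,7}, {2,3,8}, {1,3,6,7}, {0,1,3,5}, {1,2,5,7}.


Each maximal simplex on m vertices has 2^m - 1 nonempty faces.
Take the union (dedupe shared faces).
Total distinct faces = 54

54


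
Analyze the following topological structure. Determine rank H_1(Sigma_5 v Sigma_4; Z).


For a wedge: H_1(A v B) = H_1(A) + H_1(B).
b_1(Sigma_5) = 10, b_1(Sigma_4) = 8.
b_1 = 10 + 8 = 18

18


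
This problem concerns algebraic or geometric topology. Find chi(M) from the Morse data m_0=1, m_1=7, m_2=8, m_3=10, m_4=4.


Morse theory: chi(M) = sum_k (-1)^k m_k where m_k = #(index-k critical points).
= (1) + (-7) + (8) + (-10) + (4) = -4

-4


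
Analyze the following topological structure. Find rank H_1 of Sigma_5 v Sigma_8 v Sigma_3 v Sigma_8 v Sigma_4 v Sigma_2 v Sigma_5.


For a wedge X v Y: reduced H_k(X v Y) = H_k(X) + H_k(Y).
Each Sigma_g contributes b_1 = 2g.
b_1 = 10 + 16 + 6 + 16 + 8 + 4 + 10 = 70

70


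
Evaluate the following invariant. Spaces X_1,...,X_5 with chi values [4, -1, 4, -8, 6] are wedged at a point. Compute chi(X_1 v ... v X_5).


chi(A v B) = chi(A) + chi(B) - 1 (one point identified).
For 5 spaces: chi = (sum chi_i) - (5 - 1).
sum = 5; chi = 5 - 4 = 1

1


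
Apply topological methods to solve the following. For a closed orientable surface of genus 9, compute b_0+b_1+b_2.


For Sigma_9: b_0 = 1, b_1 = 2g = 18, b_2 = 1.
Total = 1 + 18 + 1 = 20

20


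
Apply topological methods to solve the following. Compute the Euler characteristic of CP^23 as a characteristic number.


For any closed oriented manifold, <e(TM),[M]> = chi(M).
chi(CP^23) = 23+1 = 24

24


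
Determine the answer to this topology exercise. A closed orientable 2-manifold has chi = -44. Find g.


chi = 2 - 2g for closed orientable surfaces.
-44 = 2 - 2g
2g = 2 - (-44) = 46
g = 23

23


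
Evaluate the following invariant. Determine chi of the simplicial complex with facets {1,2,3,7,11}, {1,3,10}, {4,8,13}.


Enumerate all faces; f-vector: f_0=9, f_1=15, f_2=12, f_3=5, f_4=1.
chi = sum (-1)^k f_k = 2

2


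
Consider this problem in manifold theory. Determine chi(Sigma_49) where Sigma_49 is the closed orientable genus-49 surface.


For a closed orientable surface of genus g: chi = 2 - 2g.
Here g = 49.
chi = 2 - 2*49 = 2 - 98 = -96

-96


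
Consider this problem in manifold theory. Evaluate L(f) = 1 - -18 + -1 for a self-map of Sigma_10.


L(f) = tr(f_0*) - tr(f_1*) + tr(f_2*).
= 1 - (-18) + (-1)
= 18

18


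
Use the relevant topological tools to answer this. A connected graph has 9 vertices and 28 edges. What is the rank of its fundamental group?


For a connected graph: rank(pi_1) = b_1 = E - V + 1 = 1 - chi.
chi = V - E = 9 - 28 = -19.
rank = 1 - (-19) = 28 - 9 + 1 = 20

20


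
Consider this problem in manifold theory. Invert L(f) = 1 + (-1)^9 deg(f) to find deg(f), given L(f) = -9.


L(f) = 1 + (-1)^9 deg(f) on S^9.
-9 = 1 + (-1)^9 * deg(f)
(-1)^9 * deg(f) = -10
deg(f) = 10

10


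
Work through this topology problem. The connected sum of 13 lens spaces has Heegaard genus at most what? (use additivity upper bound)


Heegaard genus satisfies g(A#B) <= g(A) + g(B).
Each lens space has g = 1.
Upper bound: 13 * 1 = 13

13


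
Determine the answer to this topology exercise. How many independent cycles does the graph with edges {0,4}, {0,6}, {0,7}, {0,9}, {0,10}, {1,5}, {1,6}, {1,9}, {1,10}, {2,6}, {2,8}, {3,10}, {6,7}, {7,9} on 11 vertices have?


b_1 = E - V + (number of components).
E = 14, V = 11, components = 1.
b_1 = 14 - 11 + 1 = 4

4


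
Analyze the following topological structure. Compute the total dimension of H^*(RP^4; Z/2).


H^k(RP^4; Z/2) = Z/2 for each 0 <= k <= 4.
Total dimension = 4 + 1 = 5

5


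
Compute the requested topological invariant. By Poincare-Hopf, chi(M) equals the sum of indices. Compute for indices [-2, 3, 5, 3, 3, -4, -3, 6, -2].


Poincare-Hopf: chi(M) = sum of indices of zeros.
chi = (-2) + (3) + (5) + (3) + (3) + (-4) + (-3) + (6) + (-2) = 9

9


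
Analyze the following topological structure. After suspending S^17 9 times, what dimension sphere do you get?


Each suspension raises dimension by 1: Sigma S^n = S^{n+1}.
Sigma^9 S^17 = S^{17+9} = S^26

26


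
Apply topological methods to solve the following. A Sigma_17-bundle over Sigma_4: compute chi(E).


For a fiber bundle F -> E -> B (with CW structure): chi(E) = chi(B) * chi(F).
chi(Sigma_4) = -6, chi(Sigma_17) = -32.
chi(E) = (-6) * (-32) = 192

192


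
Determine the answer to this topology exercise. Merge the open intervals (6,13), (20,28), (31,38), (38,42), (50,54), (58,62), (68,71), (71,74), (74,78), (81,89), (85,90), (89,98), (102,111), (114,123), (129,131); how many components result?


Sort and merge overlapping open intervals.
Merged: (6,13), (20,28), (31,38), (38,42), (50,54), (58,62), (68,71), (71,74), (74,78), (81,98), (102,111), (114,123), (129,131).
Number of components = 13

13


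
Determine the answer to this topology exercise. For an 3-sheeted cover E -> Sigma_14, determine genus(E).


For an n-sheeted cover: chi(E) = n * chi(B).
chi(Sigma_14) = 2 - 2*14 = -26.
chi(E) = 3 * (-26) = -78.
genus(E) = (2 - chi(E))/2 = (2 - (-78))/2 = 80/2 = 40

40


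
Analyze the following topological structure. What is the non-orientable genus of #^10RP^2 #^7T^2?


Since a >= 1, the sum is non-orientable; each T^2 can be replaced by RP^2 # RP^2 (since T^2#RP^2 = 3RP^2).
Total crosscaps k = 10 + 2*7 = 24.
Check via chi: chi = 10*1 + 7*0 - (10+7-1)*2 = -22 = 2 - k = -22. Consistent.

24


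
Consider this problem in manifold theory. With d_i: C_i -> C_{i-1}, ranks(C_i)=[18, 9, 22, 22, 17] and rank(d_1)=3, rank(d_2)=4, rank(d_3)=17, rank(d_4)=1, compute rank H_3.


rank H_k = rank(ker d_k) - rank(im d_{k+1}).
rank(ker d_3) = rank(C_3) - rank(d_3) = 22 - 17 = 5.
rank(im d_{3+1}) = 1.
rank H_3 = 5 - 1 = 4

4


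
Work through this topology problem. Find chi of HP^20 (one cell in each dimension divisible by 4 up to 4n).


HP^20 has one cell in each dimension 0, 4, ..., 4*20 (20+1 cells, all even-dim).
chi = 20 + 1 = 21

21


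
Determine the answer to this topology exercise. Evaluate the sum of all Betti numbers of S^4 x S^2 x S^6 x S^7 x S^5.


Total Betti number is multiplicative under products.
Each S^d (d>=1) has total Betti number 2.
There are 5 sphere factors.
Total = 2^5 = 32

32


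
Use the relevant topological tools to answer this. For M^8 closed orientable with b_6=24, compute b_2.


Poincare duality for closed orientable n-manifolds: b_k = b_{n-k}.
Here n = 8, so b_2 = b_6 = 24

24


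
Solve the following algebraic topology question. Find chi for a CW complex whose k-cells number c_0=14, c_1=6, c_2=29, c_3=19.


chi = sum_k (-1)^k c_k.
= (-1)^0*14 + (-1)^1*6 + (-1)^2*29 + (-1)^3*19
= (14) + (-6) + (29) + (-19)
= 18

18


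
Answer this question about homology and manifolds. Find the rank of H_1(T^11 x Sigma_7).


pi_1(A x B) = pi_1(A) x pi_1(B); rank of abelianization = b_1.
b_1(T^11) = 11, b_1(Sigma_7) = 2*7 = 14.
b_1(product) = 11 + 14 = 25

25


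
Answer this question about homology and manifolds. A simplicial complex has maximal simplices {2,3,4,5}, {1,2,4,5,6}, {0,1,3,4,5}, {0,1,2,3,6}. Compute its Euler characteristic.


Enumerate all faces; f-vector: f_0=7, f_1=21, f_2=29, f_3=16, f_4=3.
chi = sum (-1)^k f_k = 2

2


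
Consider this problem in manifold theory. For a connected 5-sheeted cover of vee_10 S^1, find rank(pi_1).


Nielsen-Schreier: an index-n subgroup of F_r is free of rank 1 + n(r-1).
Equivalently: chi(cover) = n*chi(base); chi(vee_r S^1) = 1 - 10 = -9.
chi(E) = 5*(-9) = -45; rank = 1 - chi(E) = 1 - (-45) = 46.
rank = 1 + 5*(10-1) = 1 + 45 = 46

46


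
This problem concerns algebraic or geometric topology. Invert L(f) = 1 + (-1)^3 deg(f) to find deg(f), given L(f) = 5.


L(f) = 1 + (-1)^3 deg(f) on S^3.
5 = 1 + (-1)^3 * deg(f)
(-1)^3 * deg(f) = 4
deg(f) = -4

-4


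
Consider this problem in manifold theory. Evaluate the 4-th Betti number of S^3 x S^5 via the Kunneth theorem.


Each S^d has Poincare polynomial 1 + t^d.
The product S^3 x S^5 has Poincare polynomial prod(1+t^d_i).
Expanding: b_0=1, b_3=1, b_5=1, b_8=1.
b_4 = 0

0


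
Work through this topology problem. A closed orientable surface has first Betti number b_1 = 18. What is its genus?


For a closed orientable surface: b_1 = 2g.
18 = 2g
g = 18 / 2 = 9

9


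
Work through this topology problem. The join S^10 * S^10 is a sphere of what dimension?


Join of spheres: S^m * S^n = S^{m+n+1}.
dim = 10 + 10 + 1 = 21

21


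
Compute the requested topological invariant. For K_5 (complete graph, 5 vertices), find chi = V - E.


K_5: V = 5, E = C(5,2) = 10.
chi = V - E = 5 - 10 = -5

-5


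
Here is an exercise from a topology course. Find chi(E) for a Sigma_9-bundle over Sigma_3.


For a fiber bundle F -> E -> B (with CW structure): chi(E) = chi(B) * chi(F).
chi(Sigma_3) = -4, chi(Sigma_9) = -16.
chi(E) = (-4) * (-16) = 64

64


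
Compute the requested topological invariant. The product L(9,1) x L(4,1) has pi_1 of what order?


pi_1(X x Y) = pi_1(X) x pi_1(Y).
pi_1(L(9,1)) = Z/9, pi_1(L(4,1)) = Z/4.
|Z/9 x Z/4| = 9 * 4 = 36

36


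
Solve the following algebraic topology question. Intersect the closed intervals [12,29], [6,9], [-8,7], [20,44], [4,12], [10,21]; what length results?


Intersection = [max(a_i), min(b_i)] = [20, 7].
Since 20 > 7, the intersection is empty.
Length = 0

0


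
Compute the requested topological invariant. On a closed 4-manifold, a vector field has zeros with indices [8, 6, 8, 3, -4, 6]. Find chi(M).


Poincare-Hopf: chi(M) = sum of indices of zeros.
chi = (8) + (6) + (8) + (3) + (-4) + (6) = 27

27


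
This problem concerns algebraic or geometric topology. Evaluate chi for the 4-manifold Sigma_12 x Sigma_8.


chi(Sigma_12) = 2 - 2*12 = -22
chi(Sigma_8) = 2 - 2*8 = -14
chi(product) = (-22) * (-14) = 308

308


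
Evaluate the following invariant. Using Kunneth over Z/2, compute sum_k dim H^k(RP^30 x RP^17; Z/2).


dim H^*(RP^n; Z/2) = n+1 (one Z/2 in each degree 0..n).
Total Betti number is multiplicative.
Total = (30+1) * (17+1) = 31 * 18 = 558

558


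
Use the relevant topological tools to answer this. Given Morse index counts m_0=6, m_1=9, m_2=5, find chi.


Morse theory: chi(M) = sum_k (-1)^k m_k where m_k = #(index-k critical points).
= (6) + (-9) + (5) = 2

2


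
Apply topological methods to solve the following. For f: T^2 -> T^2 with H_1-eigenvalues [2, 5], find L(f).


For a torus self-map: L(f) = det(I - A) where A acts on H_1.
L(f) = (1-2) * (1-5) = -1 * -4 = 4

4


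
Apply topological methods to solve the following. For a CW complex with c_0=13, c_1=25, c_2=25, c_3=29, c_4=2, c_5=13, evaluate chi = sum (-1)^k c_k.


chi = sum_k (-1)^k c_k.
= (-1)^0*13 + (-1)^1*25 + (-1)^2*25 + (-1)^3*29 + (-1)^4*2 + (-1)^5*13
= (13) + (-25) + (25) + (-29) + (2) + (-13)
= -27

-27


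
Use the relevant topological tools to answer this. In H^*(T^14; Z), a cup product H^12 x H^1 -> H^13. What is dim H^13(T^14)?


Cup product: H^p x H^q -> H^{p+q}; here p+q = 12+1 = 13.
rank H^k(T^n) = C(n,k).
C(14,13) = 14

14


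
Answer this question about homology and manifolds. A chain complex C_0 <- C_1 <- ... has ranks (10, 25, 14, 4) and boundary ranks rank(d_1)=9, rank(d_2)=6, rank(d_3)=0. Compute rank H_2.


rank H_k = rank(ker d_k) - rank(im d_{k+1}).
rank(ker d_2) = rank(C_2) - rank(d_2) = 14 - 6 = 8.
rank(im d_{2+1}) = 0.
rank H_2 = 8 - 0 = 8

8


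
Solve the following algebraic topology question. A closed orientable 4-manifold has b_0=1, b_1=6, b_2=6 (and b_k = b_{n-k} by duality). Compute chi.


By Poincare duality b_k = b_{4-k}, so full Betti numbers: b_0=1, b_1=6, b_2=6, b_3=6, b_4=1.
chi = sum (-1)^k b_k = -4

-4


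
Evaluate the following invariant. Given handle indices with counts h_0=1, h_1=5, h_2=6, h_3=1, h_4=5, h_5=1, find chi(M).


Handles of index k contribute (-1)^k to chi (same as CW cells).
chi = (1) + (-5) + (6) + (-1) + (5) + (-1) = 5

5


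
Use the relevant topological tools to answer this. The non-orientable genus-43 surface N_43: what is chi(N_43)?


For a non-orientable closed surface with k crosscaps: chi = 2 - k.
Here k = 43.
chi = 2 - 43 = -41

-41


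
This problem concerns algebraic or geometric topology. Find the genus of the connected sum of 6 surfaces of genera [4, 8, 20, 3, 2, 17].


Genus is additive under connected sum of orientable surfaces.
g = 4 + 8 + 20 + 3 + 2 + 17 = 54

54


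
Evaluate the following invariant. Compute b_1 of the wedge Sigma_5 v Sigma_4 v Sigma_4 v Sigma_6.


For a wedge X v Y: reduced H_k(X v Y) = H_k(X) + H_k(Y).
Each Sigma_g contributes b_1 = 2g.
b_1 = 10 + 8 + 8 + 12 = 38

38


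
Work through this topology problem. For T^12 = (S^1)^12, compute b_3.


By the Kunneth formula, b_k(T^n) = C(n,k).
b_3(T^12) = C(12,3).
C(12,3) = 12!/(3!*9!) = 220

220


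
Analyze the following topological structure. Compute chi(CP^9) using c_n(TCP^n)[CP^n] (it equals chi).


For any closed oriented manifold, <e(TM),[M]> = chi(M).
chi(CP^9) = 9+1 = 10

10


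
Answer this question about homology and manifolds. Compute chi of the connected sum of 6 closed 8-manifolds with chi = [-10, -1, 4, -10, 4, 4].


For n-manifolds: chi(A#B) = chi(A) + chi(B) - chi(S^8).
chi(S^8) = 1 + (-1)^8 = 2.
chi(#) = (sum chi_i) - (6-1)*chi(S^8) = -9 - 5*2 = -19

-19


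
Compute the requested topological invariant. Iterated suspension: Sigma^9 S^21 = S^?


Each suspension raises dimension by 1: Sigma S^n = S^{n+1}.
Sigma^9 S^21 = S^{21+9} = S^30

30


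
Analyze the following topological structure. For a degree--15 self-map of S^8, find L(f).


On S^8: L(f) = tr(f_0*) + (-1)^8 tr(f_8*) = 1 + (-1)^8 * deg(f).
L(f) = 1 + (-1)^8 * -15 = 1 + -15 = -14

-14


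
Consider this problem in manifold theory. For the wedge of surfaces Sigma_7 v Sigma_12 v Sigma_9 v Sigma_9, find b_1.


For a wedge X v Y: reduced H_k(X v Y) = H_k(X) + H_k(Y).
Each Sigma_g contributes b_1 = 2g.
b_1 = 14 + 24 + 18 + 18 = 74

74


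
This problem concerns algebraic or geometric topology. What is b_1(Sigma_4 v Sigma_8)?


For a wedge: H_1(A v B) = H_1(A) + H_1(B).
b_1(Sigma_4) = 8, b_1(Sigma_8) = 16.
b_1 = 8 + 16 = 24

24


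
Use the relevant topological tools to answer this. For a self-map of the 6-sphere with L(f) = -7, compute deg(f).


L(f) = 1 + (-1)^6 deg(f) on S^6.
-7 = 1 + (-1)^6 * deg(f)
(-1)^6 * deg(f) = -8
deg(f) = -8

-8


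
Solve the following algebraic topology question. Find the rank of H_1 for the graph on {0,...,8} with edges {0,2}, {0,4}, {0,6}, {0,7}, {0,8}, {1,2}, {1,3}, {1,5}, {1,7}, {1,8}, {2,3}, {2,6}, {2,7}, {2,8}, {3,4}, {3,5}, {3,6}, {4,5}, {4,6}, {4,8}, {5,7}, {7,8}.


b_1 = E - V + (number of components).
E = 22, V = 9, components = 1.
b_1 = 22 - 9 + 1 = 14

14


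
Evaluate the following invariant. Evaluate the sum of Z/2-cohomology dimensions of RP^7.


H^k(RP^7; Z/2) = Z/2 for each 0 <= k <= 7.
Total dimension = 7 + 1 = 8

8


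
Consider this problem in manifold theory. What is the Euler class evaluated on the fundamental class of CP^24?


For any closed oriented manifold, <e(TM),[M]> = chi(M).
chi(CP^24) = 24+1 = 25

25


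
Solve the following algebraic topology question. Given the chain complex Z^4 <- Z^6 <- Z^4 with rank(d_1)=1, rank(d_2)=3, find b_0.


rank H_k = rank(ker d_k) - rank(im d_{k+1}).
rank(ker d_0) = rank(C_0) - rank(d_0) = 4 - 0 = 4.
rank(im d_{0+1}) = 1.
rank H_0 = 4 - 1 = 3

3


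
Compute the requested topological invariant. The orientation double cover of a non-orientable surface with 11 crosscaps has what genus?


chi(N_11) = 2 - 11 = -9.
Double cover: chi(Sigma_g) = 2 * chi(N_11) = 2*(-9) = -18.
2 - 2g = -18, so g = (2 - (-18))/2 = 20/2 = 10

10


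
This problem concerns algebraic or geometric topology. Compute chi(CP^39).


CP^39 has one cell in each even dimension 0, 2, ..., 2*39 (39+1 cells total).
All cells are even-dimensional, so chi = number of cells.
chi = 39 + 1 = 40

40


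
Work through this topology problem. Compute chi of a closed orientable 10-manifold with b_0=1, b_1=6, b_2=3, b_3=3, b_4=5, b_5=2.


By Poincare duality b_k = b_{10-k}, so full Betti numbers: b_0=1, b_1=6, b_2=3, b_3=3, b_4=5, b_5=2, b_6=5, b_7=3, b_8=3, b_9=6, b_10=1.
chi = sum (-1)^k b_k = -2

-2


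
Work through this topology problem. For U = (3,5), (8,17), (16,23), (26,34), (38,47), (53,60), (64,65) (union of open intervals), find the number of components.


Sort and merge overlapping open intervals.
Merged: (3,5), (8,23), (26,34), (38,47), (53,60), (64,65).
Number of components = 6

6


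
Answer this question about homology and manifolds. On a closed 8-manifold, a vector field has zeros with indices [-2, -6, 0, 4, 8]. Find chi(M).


Poincare-Hopf: chi(M) = sum of indices of zeros.
chi = (-2) + (-6) + (0) + (4) + (8) = 4

4


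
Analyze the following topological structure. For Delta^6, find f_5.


Delta^6 has 6+1 vertices. A 5-face is a choice of 5+1 vertices.
f_5 = C(6+1, 5+1) = C(7,6) = 7

7


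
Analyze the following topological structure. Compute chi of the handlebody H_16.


A genus-g handlebody deformation retracts to a wedge of g circles.
chi(vee_g S^1) = 1 - g.
chi(H_16) = 1 - 16 = -15

-15


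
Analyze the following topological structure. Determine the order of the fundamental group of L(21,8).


pi_1(L(p,q)) = Z/pZ for any q coprime to p.
|pi_1(L(21,8))| = 21

21


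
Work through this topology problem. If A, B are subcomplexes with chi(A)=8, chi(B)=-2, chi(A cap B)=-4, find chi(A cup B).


chi(A cup B) = chi(A) + chi(B) - chi(A cap B)
= 8 + (-2) - (-4)
= 10

10


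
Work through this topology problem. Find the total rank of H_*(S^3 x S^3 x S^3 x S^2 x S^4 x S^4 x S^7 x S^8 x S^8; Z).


Total Betti number is multiplicative under products.
Each S^d (d>=1) has total Betti number 2.
There are 9 sphere factors.
Total = 2^9 = 512

512


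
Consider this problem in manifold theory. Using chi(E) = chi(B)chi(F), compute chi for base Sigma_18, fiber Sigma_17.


For a fiber bundle F -> E -> B (with CW structure): chi(E) = chi(B) * chi(F).
chi(Sigma_18) = -34, chi(Sigma_17) = -32.
chi(E) = (-34) * (-32) = 1088

1088


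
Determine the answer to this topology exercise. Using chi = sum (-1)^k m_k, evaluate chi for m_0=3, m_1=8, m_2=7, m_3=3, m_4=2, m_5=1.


Morse theory: chi(M) = sum_k (-1)^k m_k where m_k = #(index-k critical points).
= (3) + (-8) + (7) + (-3) + (2) + (-1) = 0

0


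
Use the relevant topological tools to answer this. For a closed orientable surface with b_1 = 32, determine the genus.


For a closed orientable surface: b_1 = 2g.
32 = 2g
g = 32 / 2 = 16

16


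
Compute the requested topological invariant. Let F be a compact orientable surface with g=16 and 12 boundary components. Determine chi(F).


For a compact orientable surface with genus g and b boundary components: chi = 2 - 2g - b.
chi = 2 - 2*16 - 12 = 2 - 32 - 12 = -42

-42


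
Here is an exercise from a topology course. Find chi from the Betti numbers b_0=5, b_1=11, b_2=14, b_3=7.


chi = sum_k (-1)^k b_k.
= (5) + (-11) + (14) + (-7)
= 1

1


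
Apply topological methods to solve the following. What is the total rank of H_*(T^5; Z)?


b_k(T^5) = C(5,k), so the sum over k is sum_k C(5,k) = 2^5.
Total = 2^5 = 32

32


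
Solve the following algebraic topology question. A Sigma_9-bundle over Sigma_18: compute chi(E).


For a fiber bundle F -> E -> B (with CW structure): chi(E) = chi(B) * chi(F).
chi(Sigma_18) = -34, chi(Sigma_9) = -16.
chi(E) = (-34) * (-16) = 544

544


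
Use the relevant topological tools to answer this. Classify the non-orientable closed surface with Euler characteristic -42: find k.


chi = 2 - k for closed non-orientable surfaces with k crosscaps.
-42 = 2 - k
k = 2 - (-42) = 44

44


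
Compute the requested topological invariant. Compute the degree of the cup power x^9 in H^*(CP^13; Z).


|x| = 2 in H^*(CP^n).
|x^9| = 9 * |x| = 9 * 2 = 18

18


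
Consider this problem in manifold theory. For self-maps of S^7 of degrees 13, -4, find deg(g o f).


Degree is multiplicative under composition: deg(g o f) = deg(g) * deg(f).
= -4 * 13 = -52

-52


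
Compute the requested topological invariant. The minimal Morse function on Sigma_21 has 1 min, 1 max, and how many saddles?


A perfect Morse function has m_k = b_k.
For Sigma_21: b_0=1, b_1=2g=42, b_2=1.
Saddles m_1 = 2g = 42

42


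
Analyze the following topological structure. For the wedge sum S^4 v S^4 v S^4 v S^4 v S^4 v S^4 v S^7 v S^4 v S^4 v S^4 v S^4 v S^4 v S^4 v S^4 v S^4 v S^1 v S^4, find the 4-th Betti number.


For a wedge of spheres, H_k (k>0) is free on one generator per sphere of dimension k.
Spheres of dimension 4: count = 15.
b_4 = 15

15


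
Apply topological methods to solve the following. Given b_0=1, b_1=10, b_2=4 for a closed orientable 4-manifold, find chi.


By Poincare duality b_k = b_{4-k}, so full Betti numbers: b_0=1, b_1=10, b_2=4, b_3=10, b_4=1.
chi = sum (-1)^k b_k = -14

-14


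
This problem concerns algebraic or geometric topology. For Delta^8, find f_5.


Delta^8 has 8+1 vertices. A 5-face is a choice of 5+1 vertices.
f_5 = C(8+1, 5+1) = C(9,6) = 84

84


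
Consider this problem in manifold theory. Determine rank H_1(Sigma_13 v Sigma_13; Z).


For a wedge: H_1(A v B) = H_1(A) + H_1(B).
b_1(Sigma_13) = 26, b_1(Sigma_13) = 26.
b_1 = 26 + 26 = 52

52


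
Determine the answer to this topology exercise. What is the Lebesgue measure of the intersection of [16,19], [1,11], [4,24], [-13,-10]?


Intersection = [max(a_i), min(b_i)] = [16, -10].
Since 16 > -10, the intersection is empty.
Length = 0

0


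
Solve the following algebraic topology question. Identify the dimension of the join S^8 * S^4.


Join of spheres: S^m * S^n = S^{m+n+1}.
dim = 8 + 4 + 1 = 13

13


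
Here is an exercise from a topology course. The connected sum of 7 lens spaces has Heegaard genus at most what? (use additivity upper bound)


Heegaard genus satisfies g(A#B) <= g(A) + g(B).
Each lens space has g = 1.
Upper bound: 7 * 1 = 7

7


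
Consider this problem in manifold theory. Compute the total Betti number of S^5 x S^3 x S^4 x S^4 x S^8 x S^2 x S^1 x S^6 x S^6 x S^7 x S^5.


Total Betti number is multiplicative under products.
Each S^d (d>=1) has total Betti number 2.
There are 11 sphere factors.
Total = 2^11 = 2048

2048


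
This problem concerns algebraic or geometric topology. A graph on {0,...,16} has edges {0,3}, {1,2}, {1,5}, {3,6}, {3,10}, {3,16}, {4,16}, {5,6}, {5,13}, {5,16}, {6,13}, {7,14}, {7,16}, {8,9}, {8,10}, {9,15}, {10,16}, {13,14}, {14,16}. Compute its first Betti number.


b_1 = E - V + (number of components).
E = 19, V = 17, components = 3.
b_1 = 19 - 17 + 3 = 5

5


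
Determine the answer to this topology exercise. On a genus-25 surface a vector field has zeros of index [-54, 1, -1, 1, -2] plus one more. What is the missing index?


Poincare-Hopf: sum of indices = chi(M).
chi(Sigma_25) = 2 - 2*25 = -48.
Sum of known indices = -55.
x = chi - (sum known) = -48 - (-55) = 7

7


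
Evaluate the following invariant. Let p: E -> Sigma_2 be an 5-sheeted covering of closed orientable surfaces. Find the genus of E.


For an n-sheeted cover: chi(E) = n * chi(B).
chi(Sigma_2) = 2 - 2*2 = -2.
chi(E) = 5 * (-2) = -10.
genus(E) = (2 - chi(E))/2 = (2 - (-10))/2 = 12/2 = 6

6


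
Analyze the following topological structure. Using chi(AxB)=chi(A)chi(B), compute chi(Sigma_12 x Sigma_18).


chi(Sigma_12) = 2 - 2*12 = -22
chi(Sigma_18) = 2 - 2*18 = -34
chi(product) = (-22) * (-34) = 748

748


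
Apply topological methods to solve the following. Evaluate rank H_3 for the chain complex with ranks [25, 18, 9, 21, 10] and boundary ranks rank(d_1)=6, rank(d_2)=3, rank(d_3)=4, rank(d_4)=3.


rank H_k = rank(ker d_k) - rank(im d_{k+1}).
rank(ker d_3) = rank(C_3) - rank(d_3) = 21 - 4 = 17.
rank(im d_{3+1}) = 3.
rank H_3 = 17 - 3 = 14

14


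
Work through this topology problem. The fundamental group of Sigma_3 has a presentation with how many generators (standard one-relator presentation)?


Standard presentation: pi_1(Sigma_g) = <a_1,b_1,...,a_g,b_g | [a_1,b_1]...[a_g,b_g] = 1>.
Number of generators = 2g = 2*3 = 6

6


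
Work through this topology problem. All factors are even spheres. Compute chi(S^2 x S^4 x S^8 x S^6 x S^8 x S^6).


chi is multiplicative: chi(X x Y) = chi(X) chi(Y).
Each even-dim sphere has chi = 2. There are 6 factors.
chi = 2^6 = 64

64


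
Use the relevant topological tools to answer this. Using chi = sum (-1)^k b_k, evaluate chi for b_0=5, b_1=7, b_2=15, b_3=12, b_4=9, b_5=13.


chi = sum_k (-1)^k b_k.
= (5) + (-7) + (15) + (-12) + (9) + (-13)
= -3

-3


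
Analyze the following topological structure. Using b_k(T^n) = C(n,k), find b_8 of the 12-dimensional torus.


By the Kunneth formula, b_k(T^n) = C(n,k).
b_8(T^12) = C(12,8).
C(12,8) = 12!/(8!*4!) = 495

495


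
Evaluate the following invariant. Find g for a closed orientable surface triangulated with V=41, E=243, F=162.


chi = V - E + F = 41 - 243 + 162 = -40
For orientable closed surface: chi = 2 - 2g, so g = (2 - chi)/2.
g = (2 - (-40)) / 2 = 42 / 2 = 21

21


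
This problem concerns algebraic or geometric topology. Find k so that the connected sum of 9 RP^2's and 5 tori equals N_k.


Since a >= 1, the sum is non-orientable; each T^2 can be replaced by RP^2 # RP^2 (since T^2#RP^2 = 3RP^2).
Total crosscaps k = 9 + 2*5 = 19.
Check via chi: chi = 9*1 + 5*0 - (9+5-1)*2 = -17 = 2 - k = -17. Consistent.

19


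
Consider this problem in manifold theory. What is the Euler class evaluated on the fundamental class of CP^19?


For any closed oriented manifold, <e(TM),[M]> = chi(M).
chi(CP^19) = 19+1 = 20

20
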